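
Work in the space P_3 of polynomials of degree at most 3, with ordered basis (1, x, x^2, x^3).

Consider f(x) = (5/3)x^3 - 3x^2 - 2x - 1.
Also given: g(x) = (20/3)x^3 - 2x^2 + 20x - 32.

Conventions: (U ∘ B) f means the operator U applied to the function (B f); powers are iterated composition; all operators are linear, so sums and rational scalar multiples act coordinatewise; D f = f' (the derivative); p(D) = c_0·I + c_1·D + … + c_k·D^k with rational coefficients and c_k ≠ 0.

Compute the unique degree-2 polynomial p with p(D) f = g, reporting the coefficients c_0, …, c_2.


c_0 = 4, c_1 = 2, c_2 = 4

D^0 f = (5/3)x^3 - 3x^2 - 2x - 1
D^1 f = 5x^2 - 6x - 2
D^2 f = 10x - 6
matching coefficients of g against c_0 f + c_1 Df + … from the top degree down determines the c_i
solution: c_0 = 4, c_1 = 2, c_2 = 4


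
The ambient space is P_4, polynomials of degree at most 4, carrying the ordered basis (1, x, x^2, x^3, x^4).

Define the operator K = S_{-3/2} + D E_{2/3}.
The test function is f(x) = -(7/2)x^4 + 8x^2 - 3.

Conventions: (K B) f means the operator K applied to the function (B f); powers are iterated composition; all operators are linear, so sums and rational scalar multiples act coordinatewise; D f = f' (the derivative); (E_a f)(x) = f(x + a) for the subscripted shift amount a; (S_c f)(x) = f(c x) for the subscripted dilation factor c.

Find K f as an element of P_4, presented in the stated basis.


g(x) = -(567/32)x^4 - 14x^3 - 10x^2 - (8/3)x + 95/27

S_{-3/2} f = -(567/32)x^4 + 18x^2 - 3
E_{2/3} f = -(7/2)x^4 - (28/3)x^3 - (4/3)x^2 + (176/27)x - 11/81
D E_{2/3} f = -14x^3 - 28x^2 - (8/3)x + 176/27
(S_{-3/2} + D E_{2/3}) f = -(567/32)x^4 - 14x^3 - 10x^2 - (8/3)x + 95/27


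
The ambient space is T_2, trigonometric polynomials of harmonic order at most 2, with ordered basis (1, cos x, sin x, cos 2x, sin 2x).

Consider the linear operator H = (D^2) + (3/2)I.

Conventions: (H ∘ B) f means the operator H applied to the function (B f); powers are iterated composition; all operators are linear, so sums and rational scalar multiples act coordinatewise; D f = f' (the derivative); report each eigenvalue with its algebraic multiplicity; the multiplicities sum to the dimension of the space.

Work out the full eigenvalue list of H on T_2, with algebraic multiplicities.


λ = -5/2 (multiplicity 2), λ = 1/2 (multiplicity 2), λ = 3/2 (multiplicity 1)

image of 1: 3/2
image of cos x: (1/2)cos x
image of sin x: (1/2)sin x
image of cos 2x: -(5/2)cos 2x
image of sin 2x: -(5/2)sin 2x
the matrix is diagonal; its diagonal is (3/2, 1/2, 1/2, -5/2, -5/2)
for a triangular matrix the eigenvalues are the diagonal entries, with algebraic multiplicity their repetition count


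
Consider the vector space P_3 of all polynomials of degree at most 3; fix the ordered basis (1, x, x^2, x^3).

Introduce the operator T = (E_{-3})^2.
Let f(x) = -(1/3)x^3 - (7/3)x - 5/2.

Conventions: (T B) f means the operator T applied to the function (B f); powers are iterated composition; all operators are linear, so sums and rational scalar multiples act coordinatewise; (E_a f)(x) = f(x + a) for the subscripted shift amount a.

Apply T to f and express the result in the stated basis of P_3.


E_{-3} f = -(1/3)x^3 + 3x^2 - (34/3)x + 27/2
E_{-3} E_{-3} f = -(1/3)x^3 + 6x^2 - (115/3)x + 167/2

the result is g(x) = -(1/3)x^3 + 6x^2 - (115/3)x + 167/2


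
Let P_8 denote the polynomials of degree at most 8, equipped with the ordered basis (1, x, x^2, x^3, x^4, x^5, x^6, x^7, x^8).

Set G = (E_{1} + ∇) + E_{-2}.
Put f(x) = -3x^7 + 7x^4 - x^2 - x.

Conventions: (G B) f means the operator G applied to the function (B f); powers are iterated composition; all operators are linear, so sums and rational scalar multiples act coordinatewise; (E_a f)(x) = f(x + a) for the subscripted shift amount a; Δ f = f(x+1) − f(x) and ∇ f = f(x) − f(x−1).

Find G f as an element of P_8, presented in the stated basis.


the image equals g(x) = -6x^7 - 252x^5 + 644x^4 - 1680x^3 + 2056x^2 - 1514x + 486

E_{1} f = -3x^7 - 21x^6 - 63x^5 - 98x^4 - 77x^3 - 22x^2 + 4x + 2
∇ f = -21x^6 + 63x^5 - 105x^4 + 133x^3 - 105x^2 + 47x - 10
(E_{1} + ∇) f = -3x^7 - 42x^6 - 203x^4 + 56x^3 - 127x^2 + 51x - 8
E_{-2} f = -3x^7 + 42x^6 - 252x^5 + 847x^4 - 1736x^3 + 2183x^2 - 1565x + 494
((E_{1} + ∇) + E_{-2}) f = -6x^7 - 252x^5 + 644x^4 - 1680x^3 + 2056x^2 - 1514x + 486


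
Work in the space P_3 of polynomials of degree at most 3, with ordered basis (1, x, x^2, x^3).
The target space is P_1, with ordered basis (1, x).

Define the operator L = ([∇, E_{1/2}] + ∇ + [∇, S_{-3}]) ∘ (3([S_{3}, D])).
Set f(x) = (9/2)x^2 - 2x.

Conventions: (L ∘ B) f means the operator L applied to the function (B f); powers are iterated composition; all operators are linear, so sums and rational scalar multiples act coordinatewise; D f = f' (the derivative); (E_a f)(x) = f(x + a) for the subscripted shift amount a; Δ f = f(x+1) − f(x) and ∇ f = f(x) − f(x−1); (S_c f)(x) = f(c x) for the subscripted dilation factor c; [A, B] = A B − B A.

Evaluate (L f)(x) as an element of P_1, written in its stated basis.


the image equals g(x) = 486

D f = 9x - 2
S_{3} D f = 27x - 2
S_{3} f = (81/2)x^2 - 6x
D S_{3} f = 81x - 6
[S_{3}, D] f = -54x + 4
(3([S_{3}, D])) f = -162x + 12
E_{1/2} (3([S_{3}, D])) f = -162x - 69
∇ E_{1/2} (3([S_{3}, D])) f = -162
∇ (3([S_{3}, D])) f = -162
E_{1/2} ∇ (3([S_{3}, D])) f = -162
[∇, E_{1/2}] (3([S_{3}, D])) f = 0
∇ (3([S_{3}, D])) f = -162
S_{-3} (3([S_{3}, D])) f = 486x + 12
∇ S_{-3} (3([S_{3}, D])) f = 486
∇ (3([S_{3}, D])) f = -162
S_{-3} ∇ (3([S_{3}, D])) f = -162
[∇, S_{-3}] (3([S_{3}, D])) f = 648
([∇, E_{1/2}] + ∇ + [∇, S_{-3}]) (3([S_{3}, D])) f = 486


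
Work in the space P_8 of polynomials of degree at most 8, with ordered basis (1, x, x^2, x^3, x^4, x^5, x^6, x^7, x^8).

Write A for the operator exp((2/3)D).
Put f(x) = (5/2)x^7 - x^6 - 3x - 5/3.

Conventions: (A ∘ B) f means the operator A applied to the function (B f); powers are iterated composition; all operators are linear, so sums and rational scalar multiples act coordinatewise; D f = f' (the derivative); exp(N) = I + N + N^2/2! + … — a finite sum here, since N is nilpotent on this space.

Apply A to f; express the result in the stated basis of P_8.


order-1 term: (35/3)x^6 - 4x^5 - 2
order-2 term: (70/3)x^5 - (20/3)x^4
order-3 term: (700/27)x^4 - (160/27)x^3
order-4 term: (1400/81)x^3 - (80/27)x^2
order-5 term: (560/81)x^2 - (64/81)x
order-6 term: (1120/729)x - 64/729
order-7 term: 320/2187
the series for exp((2/3)D) f terminates at order 7
exp((2/3)D) f = (5/2)x^7 + (32/3)x^6 + (58/3)x^5 + (520/27)x^4 + (920/81)x^3 + (320/81)x^2 - (1643/729)x - 7891/2187

g(x) = (5/2)x^7 + (32/3)x^6 + (58/3)x^5 + (520/27)x^4 + (920/81)x^3 + (320/81)x^2 - (1643/729)x - 7891/2187


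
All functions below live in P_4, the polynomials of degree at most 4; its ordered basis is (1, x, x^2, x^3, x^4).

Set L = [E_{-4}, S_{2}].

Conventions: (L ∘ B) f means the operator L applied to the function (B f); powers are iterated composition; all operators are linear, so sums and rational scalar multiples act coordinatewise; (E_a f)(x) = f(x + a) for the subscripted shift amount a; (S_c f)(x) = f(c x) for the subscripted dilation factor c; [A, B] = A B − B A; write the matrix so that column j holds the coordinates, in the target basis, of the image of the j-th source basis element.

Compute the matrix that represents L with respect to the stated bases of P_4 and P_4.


the matrix is [[0, -4, 48, -448, 3840]; [0, 0, -16, 288, -3584]; [0, 0, 0, -48, 1152]; [0, 0, 0, 0, -128]; [0, 0, 0, 0, 0]] (rows listed top to bottom)

image of 1: 0
image of x: -4
image of x^2: -16x + 48
image of x^3: -48x^2 + 288x - 448
image of x^4: -128x^3 + 1152x^2 - 3584x + 3840
each image's coordinates form column j of the matrix


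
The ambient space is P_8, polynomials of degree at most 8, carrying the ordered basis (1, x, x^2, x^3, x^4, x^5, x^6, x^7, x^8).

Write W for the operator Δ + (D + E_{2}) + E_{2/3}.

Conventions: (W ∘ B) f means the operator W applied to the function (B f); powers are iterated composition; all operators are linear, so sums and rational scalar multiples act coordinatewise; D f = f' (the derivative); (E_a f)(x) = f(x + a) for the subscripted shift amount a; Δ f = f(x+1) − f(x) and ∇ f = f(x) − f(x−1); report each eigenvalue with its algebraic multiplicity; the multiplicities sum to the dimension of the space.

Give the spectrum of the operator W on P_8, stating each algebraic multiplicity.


λ = 2 (multiplicity 9)

image of 1: 2
image of x: 2x + 14/3
image of x^2: 2x^2 + (28/3)x + 49/9
image of x^3: 2x^3 + 14x^2 + (49/3)x + 251/27
image of x^4: 2x^4 + (56/3)x^3 + (98/3)x^2 + (1004/27)x + 1393/81
image of x^5: 2x^5 + (70/3)x^4 + (490/9)x^3 + (2510/27)x^2 + (6965/81)x + 8051/243
image of x^6: 2x^6 + 28x^5 + (245/3)x^4 + (5020/27)x^3 + (6965/27)x^2 + (16102/81)x + 47449/729
image of x^7: 2x^7 + (98/3)x^6 + (343/3)x^5 + (8785/27)x^4 + (48755/81)x^3 + (56357/81)x^2 + (332143/729)x + 282251/2187
image of x^8: 2x^8 + (112/3)x^7 + (1372/9)x^6 + (14056/27)x^5 + (97510/81)x^4 + (450856/243)x^3 + (1328572/729)x^2 + (2258008/2187)x + 1686433/6561
the matrix is upper triangular; its diagonal is (2, 2, 2, 2, 2, 2, 2, 2, 2)
for a triangular matrix the eigenvalues are the diagonal entries, with algebraic multiplicity their repetition count


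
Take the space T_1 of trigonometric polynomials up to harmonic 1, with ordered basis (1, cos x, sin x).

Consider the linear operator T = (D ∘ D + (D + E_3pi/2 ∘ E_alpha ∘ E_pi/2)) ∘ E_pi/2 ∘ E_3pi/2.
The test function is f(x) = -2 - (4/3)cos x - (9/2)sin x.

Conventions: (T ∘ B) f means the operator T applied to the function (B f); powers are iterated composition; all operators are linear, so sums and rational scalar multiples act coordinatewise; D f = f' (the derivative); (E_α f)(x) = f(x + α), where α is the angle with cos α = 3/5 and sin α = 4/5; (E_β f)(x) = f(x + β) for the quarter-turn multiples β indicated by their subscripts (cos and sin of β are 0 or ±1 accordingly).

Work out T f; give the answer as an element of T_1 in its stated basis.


g(x) = -2 - (227/30)cos x + (21/5)sin x

E_3pi/2 f = -2 + (9/2)cos x - (4/3)sin x
E_pi/2 E_3pi/2 f = -2 - (4/3)cos x - (9/2)sin x
D (E_pi/2 ∘ E_3pi/2) f = -(9/2)cos x + (4/3)sin x
D D (E_pi/2 ∘ E_3pi/2) f = (4/3)cos x + (9/2)sin x
D (E_pi/2 ∘ E_3pi/2) f = -(9/2)cos x + (4/3)sin x
E_pi/2 (E_pi/2 ∘ E_3pi/2) f = -2 - (9/2)cos x + (4/3)sin x
E_alpha E_pi/2 (E_pi/2 ∘ E_3pi/2) f = -2 - (49/30)cos x + (22/5)sin x
E_3pi/2 E_alpha E_pi/2 (E_pi/2 ∘ E_3pi/2) f = -2 - (22/5)cos x - (49/30)sin x
(D + E_3pi/2 ∘ E_alpha ∘ E_pi/2) (E_pi/2 ∘ E_3pi/2) f = -2 - (89/10)cos x - (3/10)sin x
(D ∘ D + (D + E_3pi/2 ∘ E_alpha ∘ E_pi/2)) (E_pi/2 ∘ E_3pi/2) f = -2 - (227/30)cos x + (21/5)sin x


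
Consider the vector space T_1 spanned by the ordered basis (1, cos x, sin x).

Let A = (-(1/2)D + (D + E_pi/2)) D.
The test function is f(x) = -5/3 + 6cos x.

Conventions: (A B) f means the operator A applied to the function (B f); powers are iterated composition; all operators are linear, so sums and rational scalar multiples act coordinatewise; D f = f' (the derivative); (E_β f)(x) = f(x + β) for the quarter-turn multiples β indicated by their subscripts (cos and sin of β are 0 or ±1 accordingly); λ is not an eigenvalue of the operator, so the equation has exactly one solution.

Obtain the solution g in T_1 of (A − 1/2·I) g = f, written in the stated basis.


write g with unknown coordinates in the stated basis and equate coefficients in (A − 1/2·I) g = f
solving from the highest basis element down gives g = 10/3 - 3cos x
check: A g = (9/2)cos x
so A g − 1/2·g = -5/3 + 6cos x = f ✓

the result is g(x) = 10/3 - 3cos x


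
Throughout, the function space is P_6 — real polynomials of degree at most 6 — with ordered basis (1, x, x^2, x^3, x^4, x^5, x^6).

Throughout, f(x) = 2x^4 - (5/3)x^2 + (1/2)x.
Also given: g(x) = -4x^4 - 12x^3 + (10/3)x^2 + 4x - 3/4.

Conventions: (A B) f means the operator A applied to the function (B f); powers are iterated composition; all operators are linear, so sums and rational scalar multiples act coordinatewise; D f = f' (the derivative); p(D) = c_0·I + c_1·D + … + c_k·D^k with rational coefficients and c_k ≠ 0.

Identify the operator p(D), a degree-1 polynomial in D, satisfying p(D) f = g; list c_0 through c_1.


p(D) = -2·I − (3/2)·D, i.e. c_0 = -2, c_1 = -3/2

D^0 f = 2x^4 - (5/3)x^2 + (1/2)x
D^1 f = 8x^3 - (10/3)x + 1/2
matching coefficients of g against c_0 f + c_1 Df + … from the top degree down determines the c_i
solution: c_0 = -2, c_1 = -3/2


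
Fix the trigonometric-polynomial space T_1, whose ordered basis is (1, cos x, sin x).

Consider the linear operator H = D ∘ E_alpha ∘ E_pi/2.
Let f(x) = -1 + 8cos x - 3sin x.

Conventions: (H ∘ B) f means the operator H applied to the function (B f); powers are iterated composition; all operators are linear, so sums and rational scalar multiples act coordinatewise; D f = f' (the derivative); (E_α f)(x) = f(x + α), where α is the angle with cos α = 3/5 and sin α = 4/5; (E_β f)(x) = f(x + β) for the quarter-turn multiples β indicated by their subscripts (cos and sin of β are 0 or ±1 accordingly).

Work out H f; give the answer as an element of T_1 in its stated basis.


E_pi/2 f = -1 - 3cos x - 8sin x
E_alpha E_pi/2 f = -1 - (41/5)cos x - (12/5)sin x
D E_alpha E_pi/2 f = -(12/5)cos x + (41/5)sin x

g(x) = -(12/5)cos x + (41/5)sin x


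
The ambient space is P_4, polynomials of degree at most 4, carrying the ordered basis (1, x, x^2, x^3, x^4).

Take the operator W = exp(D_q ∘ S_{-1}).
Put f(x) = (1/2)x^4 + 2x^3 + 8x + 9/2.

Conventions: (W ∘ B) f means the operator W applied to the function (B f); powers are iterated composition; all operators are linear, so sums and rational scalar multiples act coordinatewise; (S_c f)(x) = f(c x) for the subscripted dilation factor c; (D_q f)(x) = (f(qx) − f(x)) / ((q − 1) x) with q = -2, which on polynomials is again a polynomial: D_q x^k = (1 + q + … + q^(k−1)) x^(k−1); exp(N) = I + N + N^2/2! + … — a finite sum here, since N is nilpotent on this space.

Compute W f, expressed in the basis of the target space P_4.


order-1 term: -(5/2)x^3 - 6x^2 - 8
order-2 term: (15/4)x^2 + 3x
order-3 term: -(5/4)x - 1
order-4 term: 5/16
the series for exp(D_q ∘ S_{-1}) f terminates at order 4
exp(D_q ∘ S_{-1}) f = (1/2)x^4 - (1/2)x^3 - (9/4)x^2 + (39/4)x - 67/16

g(x) = (1/2)x^4 - (1/2)x^3 - (9/4)x^2 + (39/4)x - 67/16


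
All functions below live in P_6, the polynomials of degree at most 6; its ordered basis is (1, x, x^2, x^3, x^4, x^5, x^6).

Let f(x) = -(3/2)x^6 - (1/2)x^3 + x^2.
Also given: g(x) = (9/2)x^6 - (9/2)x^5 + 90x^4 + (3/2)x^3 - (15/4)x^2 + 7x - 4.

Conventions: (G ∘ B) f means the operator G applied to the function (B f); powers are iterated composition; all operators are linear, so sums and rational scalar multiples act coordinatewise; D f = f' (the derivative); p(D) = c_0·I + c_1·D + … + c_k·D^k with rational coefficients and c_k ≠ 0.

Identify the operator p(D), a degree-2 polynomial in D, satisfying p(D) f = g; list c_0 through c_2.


D^0 f = -(3/2)x^6 - (1/2)x^3 + x^2
D^1 f = -9x^5 - (3/2)x^2 + 2x
D^2 f = -45x^4 - 3x + 2
matching coefficients of g against c_0 f + c_1 Df + … from the top degree down determines the c_i
solution: c_0 = -3, c_1 = 1/2, c_2 = -2

c_0 = -3, c_1 = 1/2, c_2 = -2


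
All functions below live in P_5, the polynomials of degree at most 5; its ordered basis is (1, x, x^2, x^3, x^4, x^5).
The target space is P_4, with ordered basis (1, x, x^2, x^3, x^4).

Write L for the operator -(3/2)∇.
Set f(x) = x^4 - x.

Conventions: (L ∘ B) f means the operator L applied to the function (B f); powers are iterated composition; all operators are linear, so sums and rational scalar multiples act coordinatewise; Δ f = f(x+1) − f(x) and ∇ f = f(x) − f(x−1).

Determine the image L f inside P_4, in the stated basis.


∇ f = 4x^3 - 6x^2 + 4x - 2
(-(3/2)∇) f = -6x^3 + 9x^2 - 6x + 3

g(x) = -6x^3 + 9x^2 - 6x + 3


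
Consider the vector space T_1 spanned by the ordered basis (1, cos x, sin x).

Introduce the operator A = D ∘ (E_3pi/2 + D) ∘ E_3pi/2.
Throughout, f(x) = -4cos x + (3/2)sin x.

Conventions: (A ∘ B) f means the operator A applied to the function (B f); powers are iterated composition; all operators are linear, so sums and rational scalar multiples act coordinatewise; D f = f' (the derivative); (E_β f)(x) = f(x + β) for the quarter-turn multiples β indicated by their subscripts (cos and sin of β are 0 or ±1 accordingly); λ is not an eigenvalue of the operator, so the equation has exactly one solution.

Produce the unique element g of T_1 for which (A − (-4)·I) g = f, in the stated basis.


the result is g(x) = -cos x + (3/8)sin x

write g with unknown coordinates in the stated basis and equate coefficients in (A − (-4)·I) g = f
solving from the highest basis element down gives g = -cos x + (3/8)sin x
check: A g = 0
so A g − (-4)·g = -4cos x + (3/2)sin x = f ✓


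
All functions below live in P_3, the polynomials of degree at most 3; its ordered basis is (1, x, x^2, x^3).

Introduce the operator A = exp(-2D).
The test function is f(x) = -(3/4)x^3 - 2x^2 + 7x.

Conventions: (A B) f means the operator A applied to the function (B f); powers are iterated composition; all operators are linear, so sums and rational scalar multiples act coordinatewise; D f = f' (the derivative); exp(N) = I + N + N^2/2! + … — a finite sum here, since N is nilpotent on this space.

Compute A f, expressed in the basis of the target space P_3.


order-1 term: (9/2)x^2 + 8x - 14
order-2 term: -9x - 8
order-3 term: 6
the series for exp(-2D) f terminates at order 3
exp(-2D) f = -(3/4)x^3 + (5/2)x^2 + 6x - 16

the image equals g(x) = -(3/4)x^3 + (5/2)x^2 + 6x - 16


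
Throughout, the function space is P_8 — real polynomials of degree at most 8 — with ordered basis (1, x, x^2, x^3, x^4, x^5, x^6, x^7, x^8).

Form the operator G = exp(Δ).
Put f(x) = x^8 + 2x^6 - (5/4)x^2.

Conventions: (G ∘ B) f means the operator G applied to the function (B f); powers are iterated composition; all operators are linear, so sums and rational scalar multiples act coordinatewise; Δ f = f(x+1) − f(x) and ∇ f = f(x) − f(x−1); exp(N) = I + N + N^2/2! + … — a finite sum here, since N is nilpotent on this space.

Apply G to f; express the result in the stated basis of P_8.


the image equals g(x) = x^8 + 8x^7 + 58x^6 + 292x^5 + 1110x^4 + 3112x^3 + (24531/4)x^2 + (15275/2)x + 9087/2

order-1 term: 8x^7 + 28x^6 + 68x^5 + 100x^4 + 96x^3 + 58x^2 + (35/2)x + 7/4
order-2 term: 28x^6 + 168x^5 + 520x^4 + 960x^3 + 1078x^2 + 684x + 751/4
order-3 term: 56x^5 + 420x^4 + 1440x^3 + 2700x^2 + 2708x + 1146
order-4 term: 70x^4 + 560x^3 + 1850x^2 + 2920x + 1831
order-5 term: 56x^3 + 420x^2 + 1132x + 1080
order-6 term: 28x^2 + 168x + 268
order-7 term: 8x + 28
order-8 term: 1
the series for exp(Δ) f terminates at order 8
exp(Δ) f = x^8 + 8x^7 + 58x^6 + 292x^5 + 1110x^4 + 3112x^3 + (24531/4)x^2 + (15275/2)x + 9087/2


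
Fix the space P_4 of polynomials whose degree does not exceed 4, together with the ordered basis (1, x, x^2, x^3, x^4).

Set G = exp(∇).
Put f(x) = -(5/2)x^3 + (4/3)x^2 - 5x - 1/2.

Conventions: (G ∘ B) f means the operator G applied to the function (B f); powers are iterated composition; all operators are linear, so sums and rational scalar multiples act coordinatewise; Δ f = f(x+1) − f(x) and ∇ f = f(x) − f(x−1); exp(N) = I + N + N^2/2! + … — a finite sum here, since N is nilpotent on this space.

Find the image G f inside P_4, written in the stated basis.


g(x) = -(5/2)x^3 - (37/6)x^2 - (7/3)x - 3

order-1 term: -(15/2)x^2 + (61/6)x - 53/6
order-2 term: -(15/2)x + 53/6
order-3 term: -5/2
the series for exp(∇) f terminates at order 3
exp(∇) f = -(5/2)x^3 - (37/6)x^2 - (7/3)x - 3


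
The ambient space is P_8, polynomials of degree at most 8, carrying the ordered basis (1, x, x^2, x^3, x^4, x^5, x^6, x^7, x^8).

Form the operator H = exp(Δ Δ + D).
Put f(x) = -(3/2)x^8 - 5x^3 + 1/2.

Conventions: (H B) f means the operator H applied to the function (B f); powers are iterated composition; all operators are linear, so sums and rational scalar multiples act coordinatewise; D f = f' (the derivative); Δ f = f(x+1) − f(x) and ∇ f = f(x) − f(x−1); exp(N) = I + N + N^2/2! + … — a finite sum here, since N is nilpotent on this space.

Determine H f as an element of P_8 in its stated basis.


g(x) = -(3/2)x^8 - 12x^7 - 126x^6 - 1092x^5 - 6615x^4 - 30329x^3 - 100941x^2 - 214761x - 219939

order-1 term: -12x^7 - 84x^6 - 504x^5 - 1470x^4 - 2520x^3 - 2619x^2 - 1542x - 411
order-2 term: -42x^6 - 504x^5 - 3780x^4 - 15960x^3 - 40320x^2 - 55623x - 32160
order-3 term: -84x^5 - 1260x^4 - 10080x^3 - 44100x^2 - 103320x - 100889
order-4 term: -105x^4 - 1680x^3 - 12600x^2 - 46200x - 68040
order-5 term: -84x^3 - 1260x^2 - 7560x - 16590
order-6 term: -42x^2 - 504x - 1764
order-7 term: -12x - 84
order-8 term: -3/2
the series for exp(Δ Δ + D) f terminates at order 8
exp(Δ Δ + D) f = -(3/2)x^8 - 12x^7 - 126x^6 - 1092x^5 - 6615x^4 - 30329x^3 - 100941x^2 - 214761x - 219939


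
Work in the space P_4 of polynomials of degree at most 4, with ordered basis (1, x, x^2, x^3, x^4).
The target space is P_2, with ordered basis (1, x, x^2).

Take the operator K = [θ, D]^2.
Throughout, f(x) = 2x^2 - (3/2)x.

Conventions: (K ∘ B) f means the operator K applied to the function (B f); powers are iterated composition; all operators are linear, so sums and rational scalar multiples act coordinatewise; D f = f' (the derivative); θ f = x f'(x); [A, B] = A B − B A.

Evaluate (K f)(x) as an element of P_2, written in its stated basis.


the result is g(x) = 4

D f = 4x - 3/2
θ D f = 4x
θ f = 4x^2 - (3/2)x
D θ f = 8x - 3/2
[θ, D] f = -4x + 3/2
D [θ, D] f = -4
θ D [θ, D] f = 0
θ [θ, D] f = -4x
D θ [θ, D] f = -4
[θ, D] [θ, D] f = 4


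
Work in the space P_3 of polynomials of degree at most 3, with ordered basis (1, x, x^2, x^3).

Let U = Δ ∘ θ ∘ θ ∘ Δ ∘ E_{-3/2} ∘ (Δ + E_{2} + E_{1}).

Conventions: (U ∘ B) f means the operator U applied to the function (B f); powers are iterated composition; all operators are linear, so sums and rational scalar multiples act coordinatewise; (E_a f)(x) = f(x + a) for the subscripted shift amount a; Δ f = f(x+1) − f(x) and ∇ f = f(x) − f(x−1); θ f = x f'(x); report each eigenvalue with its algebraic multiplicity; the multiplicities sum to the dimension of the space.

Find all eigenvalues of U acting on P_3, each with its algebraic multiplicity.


λ = 0 (multiplicity 4)

image of 1: 0
image of x: 0
image of x^2: 4
image of x^3: 48x + 36
the matrix is upper triangular; its diagonal is (0, 0, 0, 0)
for a triangular matrix the eigenvalues are the diagonal entries, with algebraic multiplicity their repetition count


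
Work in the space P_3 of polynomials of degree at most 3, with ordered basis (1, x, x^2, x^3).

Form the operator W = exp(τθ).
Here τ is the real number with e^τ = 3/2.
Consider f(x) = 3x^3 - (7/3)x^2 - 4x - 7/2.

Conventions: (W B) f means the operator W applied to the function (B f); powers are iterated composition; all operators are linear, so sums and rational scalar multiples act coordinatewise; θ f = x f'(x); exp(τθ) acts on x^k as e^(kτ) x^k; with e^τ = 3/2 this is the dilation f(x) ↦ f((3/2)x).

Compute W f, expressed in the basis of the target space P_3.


the image equals g(x) = (81/8)x^3 - (21/4)x^2 - 6x - 7/2

exp(τθ) x^k = e^(kτ) x^k; with e^τ = 3/2 this sends x^k to (3/2)^k x^k
x ↦ 3/2 x
x^2 ↦ 9/4 x^2
x^3 ↦ 27/8 x^3
applying this coordinatewise to f: exp(τθ) f = (81/8)x^3 - (21/4)x^2 - 6x - 7/2


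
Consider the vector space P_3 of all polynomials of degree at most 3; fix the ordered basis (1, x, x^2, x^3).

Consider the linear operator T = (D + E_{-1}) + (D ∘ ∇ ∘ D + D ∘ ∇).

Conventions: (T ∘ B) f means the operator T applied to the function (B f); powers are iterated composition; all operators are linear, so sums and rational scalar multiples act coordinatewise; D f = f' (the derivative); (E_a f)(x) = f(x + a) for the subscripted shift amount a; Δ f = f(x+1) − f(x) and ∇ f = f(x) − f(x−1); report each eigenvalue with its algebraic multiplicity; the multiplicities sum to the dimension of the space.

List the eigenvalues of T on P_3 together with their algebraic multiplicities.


λ = 1 (multiplicity 4)

image of 1: 1
image of x: x
image of x^2: x^2 + 3
image of x^3: x^3 + 9x + 2
the matrix is upper triangular; its diagonal is (1, 1, 1, 1)
for a triangular matrix the eigenvalues are the diagonal entries, with algebraic multiplicity their repetition count


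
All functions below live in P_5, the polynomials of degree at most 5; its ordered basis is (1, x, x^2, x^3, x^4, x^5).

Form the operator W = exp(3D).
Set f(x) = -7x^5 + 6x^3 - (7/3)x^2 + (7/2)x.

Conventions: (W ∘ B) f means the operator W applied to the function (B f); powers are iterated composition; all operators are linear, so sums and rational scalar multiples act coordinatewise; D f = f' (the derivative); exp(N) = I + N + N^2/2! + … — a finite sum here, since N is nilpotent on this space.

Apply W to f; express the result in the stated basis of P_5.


order-1 term: -105x^4 + 54x^2 - 14x + 21/2
order-2 term: -630x^3 + 162x - 21
order-3 term: -1890x^2 + 162
order-4 term: -2835x
order-5 term: -1701
the series for exp(3D) f terminates at order 5
exp(3D) f = -7x^5 - 105x^4 - 624x^3 - (5515/3)x^2 - (5367/2)x - 3099/2

g(x) = -7x^5 - 105x^4 - 624x^3 - (5515/3)x^2 - (5367/2)x - 3099/2


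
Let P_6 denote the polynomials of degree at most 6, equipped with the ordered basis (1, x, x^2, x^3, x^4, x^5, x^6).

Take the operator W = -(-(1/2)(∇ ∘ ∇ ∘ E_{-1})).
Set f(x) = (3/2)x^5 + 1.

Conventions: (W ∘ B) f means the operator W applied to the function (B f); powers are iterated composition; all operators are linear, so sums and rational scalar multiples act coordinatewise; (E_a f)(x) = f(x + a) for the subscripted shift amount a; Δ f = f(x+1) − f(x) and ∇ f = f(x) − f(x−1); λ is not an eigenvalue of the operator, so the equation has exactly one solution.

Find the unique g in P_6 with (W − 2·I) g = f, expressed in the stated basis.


write g with unknown coordinates in the stated basis and equate coefficients in (W − 2·I) g = f
solving from the highest basis element down gives g = -(3/4)x^5 - (15/4)x^3 + (45/2)x^2 - (105/2)x + 223/4
check: W g = -(15/2)x^3 + 45x^2 - 105x + 225/2
so W g − 2·g = (3/2)x^5 + 1 = f ✓

the result is g(x) = -(3/4)x^5 - (15/4)x^3 + (45/2)x^2 - (105/2)x + 223/4


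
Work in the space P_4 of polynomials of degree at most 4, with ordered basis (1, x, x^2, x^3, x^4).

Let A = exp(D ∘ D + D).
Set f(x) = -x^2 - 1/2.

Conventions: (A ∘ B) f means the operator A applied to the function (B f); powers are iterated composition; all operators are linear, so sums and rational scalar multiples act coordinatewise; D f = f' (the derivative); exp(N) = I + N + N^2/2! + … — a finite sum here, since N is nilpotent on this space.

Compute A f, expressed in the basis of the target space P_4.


the result is g(x) = -x^2 - 2x - 7/2

order-1 term: -2x - 2
order-2 term: -1
the series for exp(D ∘ D + D) f terminates at order 2
exp(D ∘ D + D) f = -x^2 - 2x - 7/2


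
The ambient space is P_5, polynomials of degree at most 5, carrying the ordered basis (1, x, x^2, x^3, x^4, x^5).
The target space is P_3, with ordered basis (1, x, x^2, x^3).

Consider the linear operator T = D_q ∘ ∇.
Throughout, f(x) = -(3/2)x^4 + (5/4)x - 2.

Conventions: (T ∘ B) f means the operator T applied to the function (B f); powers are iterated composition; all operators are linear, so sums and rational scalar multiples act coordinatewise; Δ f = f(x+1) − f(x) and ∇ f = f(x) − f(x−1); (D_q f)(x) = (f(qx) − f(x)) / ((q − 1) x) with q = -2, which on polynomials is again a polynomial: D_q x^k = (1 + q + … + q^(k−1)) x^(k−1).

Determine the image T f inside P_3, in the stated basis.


the result is g(x) = -18x^2 - 9x - 6

∇ f = -6x^3 + 9x^2 - 6x + 11/4
D_q ∇ f = -18x^2 - 9x - 6


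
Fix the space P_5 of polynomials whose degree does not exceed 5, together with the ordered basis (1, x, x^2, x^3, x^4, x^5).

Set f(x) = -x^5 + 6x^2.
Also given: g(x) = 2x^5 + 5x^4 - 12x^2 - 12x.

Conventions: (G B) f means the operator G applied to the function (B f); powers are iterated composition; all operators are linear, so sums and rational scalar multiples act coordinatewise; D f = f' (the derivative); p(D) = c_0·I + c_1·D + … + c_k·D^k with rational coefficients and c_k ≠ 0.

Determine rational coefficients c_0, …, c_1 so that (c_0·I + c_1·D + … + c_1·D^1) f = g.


p(D) = -2·I − D, i.e. c_0 = -2, c_1 = -1

D^0 f = -x^5 + 6x^2
D^1 f = -5x^4 + 12x
matching coefficients of g against c_0 f + c_1 Df + … from the top degree down determines the c_i
solution: c_0 = -2, c_1 = -1


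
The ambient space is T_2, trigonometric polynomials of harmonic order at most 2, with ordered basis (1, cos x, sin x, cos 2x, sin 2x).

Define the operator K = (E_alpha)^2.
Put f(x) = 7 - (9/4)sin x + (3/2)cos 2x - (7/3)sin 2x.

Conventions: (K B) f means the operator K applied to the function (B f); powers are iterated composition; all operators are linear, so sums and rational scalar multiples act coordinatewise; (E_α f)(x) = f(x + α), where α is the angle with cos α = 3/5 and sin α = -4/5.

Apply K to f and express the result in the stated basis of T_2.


g(x) = 7 + (54/25)cos x + (63/100)sin x - (3149/1250)cos 2x + (2177/1875)sin 2x

E_alpha f = 7 + (9/5)cos x - (27/20)sin x + (91/50)cos 2x + (157/75)sin 2x
E_alpha E_alpha f = 7 + (54/25)cos x + (63/100)sin x - (3149/1250)cos 2x + (2177/1875)sin 2x


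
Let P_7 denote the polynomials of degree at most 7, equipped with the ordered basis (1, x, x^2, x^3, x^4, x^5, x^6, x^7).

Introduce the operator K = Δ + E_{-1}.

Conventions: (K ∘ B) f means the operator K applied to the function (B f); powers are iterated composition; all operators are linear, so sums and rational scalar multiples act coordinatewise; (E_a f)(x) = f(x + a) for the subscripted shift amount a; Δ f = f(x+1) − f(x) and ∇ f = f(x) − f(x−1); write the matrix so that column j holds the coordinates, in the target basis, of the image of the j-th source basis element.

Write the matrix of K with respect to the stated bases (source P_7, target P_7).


the matrix is [[1, 0, 2, 0, 2, 0, 2, 0]; [0, 1, 0, 6, 0, 10, 0, 14]; [0, 0, 1, 0, 12, 0, 30, 0]; [0, 0, 0, 1, 0, 20, 0, 70]; [0, 0, 0, 0, 1, 0, 30, 0]; [0, 0, 0, 0, 0, 1, 0, 42]; [0, 0, 0, 0, 0, 0, 1, 0]; [0, 0, 0, 0, 0, 0, 0, 1]] (rows listed top to bottom)

image of 1: 1
image of x: x
image of x^2: x^2 + 2
image of x^3: x^3 + 6x
image of x^4: x^4 + 12x^2 + 2
image of x^5: x^5 + 20x^3 + 10x
image of x^6: x^6 + 30x^4 + 30x^2 + 2
image of x^7: x^7 + 42x^5 + 70x^3 + 14x
each image's coordinates form column j of the matrix


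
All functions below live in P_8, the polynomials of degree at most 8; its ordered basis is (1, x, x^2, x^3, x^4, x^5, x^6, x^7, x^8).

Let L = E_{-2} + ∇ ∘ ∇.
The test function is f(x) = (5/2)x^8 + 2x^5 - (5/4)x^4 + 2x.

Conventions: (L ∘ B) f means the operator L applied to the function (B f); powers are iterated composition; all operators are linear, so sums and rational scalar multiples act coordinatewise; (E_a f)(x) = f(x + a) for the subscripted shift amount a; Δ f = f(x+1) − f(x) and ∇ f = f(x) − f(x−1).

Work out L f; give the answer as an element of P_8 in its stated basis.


g(x) = (5/2)x^8 - 40x^7 + 420x^6 - 1958x^5 + (20915/4)x^4 - 8550x^3 + 8495x^2 - 4708x + 2219/2

E_{-2} f = (5/2)x^8 - 40x^7 + 280x^6 - 1118x^5 + (11115/4)x^4 - 4390x^3 + 4290x^2 - 2358x + 552
∇ f = 20x^7 - 70x^6 + 140x^5 - 165x^4 + 115x^3 - (85/2)x^2 + 5x + 11/4
∇ ∇ f = 140x^6 - 840x^5 + 2450x^4 - 4160x^3 + 4205x^2 - 2350x + 1115/2
(E_{-2} + ∇ ∘ ∇) f = (5/2)x^8 - 40x^7 + 420x^6 - 1958x^5 + (20915/4)x^4 - 8550x^3 + 8495x^2 - 4708x + 2219/2


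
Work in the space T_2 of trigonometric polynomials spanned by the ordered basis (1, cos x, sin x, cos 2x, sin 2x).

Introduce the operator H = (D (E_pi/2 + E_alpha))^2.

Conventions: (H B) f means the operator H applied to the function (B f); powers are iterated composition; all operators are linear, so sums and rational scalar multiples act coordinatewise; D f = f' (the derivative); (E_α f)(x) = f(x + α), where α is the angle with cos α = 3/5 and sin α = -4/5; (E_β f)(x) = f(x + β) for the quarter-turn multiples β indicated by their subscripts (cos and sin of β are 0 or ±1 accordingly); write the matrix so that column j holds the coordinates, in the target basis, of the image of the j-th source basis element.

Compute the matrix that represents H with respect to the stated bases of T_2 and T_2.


image of 1: 0
image of cos x: -(8/25)cos x + (6/25)sin x
image of sin x: -(6/25)cos x - (8/25)sin x
image of cos 2x: -(1792/625)cos 2x + (6144/625)sin 2x
image of sin 2x: -(6144/625)cos 2x - (1792/625)sin 2x
each image's coordinates form column j of the matrix

the matrix is [[0, 0, 0, 0, 0]; [0, -8/25, -6/25, 0, 0]; [0, 6/25, -8/25, 0, 0]; [0, 0, 0, -1792/625, -6144/625]; [0, 0, 0, 6144/625, -1792/625]] (rows listed top to bottom)


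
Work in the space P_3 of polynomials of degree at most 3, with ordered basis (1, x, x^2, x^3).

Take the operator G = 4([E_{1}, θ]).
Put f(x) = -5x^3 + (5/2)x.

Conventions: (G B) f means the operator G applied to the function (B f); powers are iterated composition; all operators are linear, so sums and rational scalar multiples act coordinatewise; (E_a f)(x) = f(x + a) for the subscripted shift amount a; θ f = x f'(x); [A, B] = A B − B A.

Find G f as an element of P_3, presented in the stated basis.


the image equals g(x) = -60x^2 - 120x - 50

θ f = -15x^3 + (5/2)x
E_{1} θ f = -15x^3 - 45x^2 - (85/2)x - 25/2
E_{1} f = -5x^3 - 15x^2 - (25/2)x - 5/2
θ E_{1} f = -15x^3 - 30x^2 - (25/2)x
[E_{1}, θ] f = -15x^2 - 30x - 25/2
(4([E_{1}, θ])) f = -60x^2 - 120x - 50


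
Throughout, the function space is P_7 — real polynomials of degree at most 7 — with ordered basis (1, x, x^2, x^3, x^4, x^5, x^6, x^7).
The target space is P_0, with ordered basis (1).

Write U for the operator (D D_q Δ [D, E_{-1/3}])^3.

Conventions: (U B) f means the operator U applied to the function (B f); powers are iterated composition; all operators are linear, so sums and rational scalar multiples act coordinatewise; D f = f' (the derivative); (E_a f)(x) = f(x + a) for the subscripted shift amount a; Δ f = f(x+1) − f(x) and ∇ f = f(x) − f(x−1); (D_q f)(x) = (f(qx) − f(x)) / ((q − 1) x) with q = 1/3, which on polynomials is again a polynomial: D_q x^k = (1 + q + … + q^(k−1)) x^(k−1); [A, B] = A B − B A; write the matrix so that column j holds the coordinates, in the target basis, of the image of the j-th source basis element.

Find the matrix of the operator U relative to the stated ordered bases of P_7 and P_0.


image of 1: 0
image of x: 0
image of x^2: 0
image of x^3: 0
image of x^4: 0
image of x^5: 0
image of x^6: 0
image of x^7: 0
each image's coordinates form column j of the matrix

the matrix is [[0, 0, 0, 0, 0, 0, 0, 0]] (rows listed top to bottom)


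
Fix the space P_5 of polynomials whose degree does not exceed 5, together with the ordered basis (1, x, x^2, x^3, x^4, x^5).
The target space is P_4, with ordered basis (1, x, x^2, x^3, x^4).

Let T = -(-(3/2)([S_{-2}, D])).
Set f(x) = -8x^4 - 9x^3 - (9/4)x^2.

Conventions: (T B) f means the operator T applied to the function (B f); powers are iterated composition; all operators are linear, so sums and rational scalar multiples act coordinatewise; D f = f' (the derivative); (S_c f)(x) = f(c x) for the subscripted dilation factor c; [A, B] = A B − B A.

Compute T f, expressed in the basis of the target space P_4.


D f = -32x^3 - 27x^2 - (9/2)x
S_{-2} D f = 256x^3 - 108x^2 + 9x
S_{-2} f = -128x^4 + 72x^3 - 9x^2
D S_{-2} f = -512x^3 + 216x^2 - 18x
[S_{-2}, D] f = 768x^3 - 324x^2 + 27x
(-(3/2)([S_{-2}, D])) f = -1152x^3 + 486x^2 - (81/2)x
(-(-(3/2)([S_{-2}, D]))) f = 1152x^3 - 486x^2 + (81/2)x

the result is g(x) = 1152x^3 - 486x^2 + (81/2)x


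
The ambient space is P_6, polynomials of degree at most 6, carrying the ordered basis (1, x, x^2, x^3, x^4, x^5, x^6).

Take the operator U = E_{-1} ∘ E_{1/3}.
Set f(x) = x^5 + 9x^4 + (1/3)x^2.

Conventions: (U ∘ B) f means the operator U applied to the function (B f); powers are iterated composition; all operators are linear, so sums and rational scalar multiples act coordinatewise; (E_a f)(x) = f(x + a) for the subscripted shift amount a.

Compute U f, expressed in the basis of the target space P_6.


the result is g(x) = x^5 + (17/3)x^4 - (176/9)x^3 + (577/27)x^2 - (820/81)x + 436/243

E_{1/3} f = x^5 + (32/3)x^4 + (118/9)x^3 + (181/27)x^2 + (131/81)x + 37/243
E_{-1} E_{1/3} f = x^5 + (17/3)x^4 - (176/9)x^3 + (577/27)x^2 - (820/81)x + 436/243


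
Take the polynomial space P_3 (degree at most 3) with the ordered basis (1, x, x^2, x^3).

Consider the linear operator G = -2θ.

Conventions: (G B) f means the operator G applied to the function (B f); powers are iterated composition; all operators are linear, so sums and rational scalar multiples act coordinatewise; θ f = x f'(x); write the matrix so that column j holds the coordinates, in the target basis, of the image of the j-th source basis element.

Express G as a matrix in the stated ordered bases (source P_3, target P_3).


the matrix is [[0, 0, 0, 0]; [0, -2, 0, 0]; [0, 0, -4, 0]; [0, 0, 0, -6]] (rows listed top to bottom)

image of 1: 0
image of x: -2x
image of x^2: -4x^2
image of x^3: -6x^3
each image's coordinates form column j of the matrix


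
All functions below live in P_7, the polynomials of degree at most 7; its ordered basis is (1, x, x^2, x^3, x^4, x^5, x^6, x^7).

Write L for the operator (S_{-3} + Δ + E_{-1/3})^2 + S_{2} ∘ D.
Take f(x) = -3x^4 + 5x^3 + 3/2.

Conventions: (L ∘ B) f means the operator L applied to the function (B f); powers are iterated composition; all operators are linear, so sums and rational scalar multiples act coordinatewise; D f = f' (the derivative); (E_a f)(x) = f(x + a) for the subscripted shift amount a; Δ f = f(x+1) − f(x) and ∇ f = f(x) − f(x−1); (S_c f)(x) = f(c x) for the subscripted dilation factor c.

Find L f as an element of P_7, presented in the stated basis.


g(x) = -20172x^4 + 2836x^3 - 1956x^2 - (12880/9)x - 10262/27

S_{-3} f = -243x^4 - 135x^3 + 3/2
Δ f = -12x^3 - 3x^2 + 3x + 2
E_{-1/3} f = -3x^4 + 9x^3 - 7x^2 + (19/9)x + 23/18
(S_{-3} + Δ + E_{-1/3}) f = -246x^4 - 138x^3 - 10x^2 + (46/9)x + 43/9
S_{-3} (S_{-3} + Δ + E_{-1/3}) f = -19926x^4 + 3726x^3 - 90x^2 - (46/3)x + 43/9
Δ (S_{-3} + Δ + E_{-1/3}) f = -984x^3 - 1890x^2 - 1418x - 3500/9
E_{-1/3} (S_{-3} + Δ + E_{-1/3}) f = -246x^4 + 190x^3 - 36x^2 + (20/9)x + 109/27
(S_{-3} + Δ + E_{-1/3}) (S_{-3} + Δ + E_{-1/3}) f = -20172x^4 + 2932x^3 - 2016x^2 - (12880/9)x - 10262/27
D f = -12x^3 + 15x^2
S_{2} D f = -96x^3 + 60x^2
((S_{-3} + Δ + E_{-1/3})^2 + S_{2} ∘ D) f = -20172x^4 + 2836x^3 - 1956x^2 - (12880/9)x - 10262/27


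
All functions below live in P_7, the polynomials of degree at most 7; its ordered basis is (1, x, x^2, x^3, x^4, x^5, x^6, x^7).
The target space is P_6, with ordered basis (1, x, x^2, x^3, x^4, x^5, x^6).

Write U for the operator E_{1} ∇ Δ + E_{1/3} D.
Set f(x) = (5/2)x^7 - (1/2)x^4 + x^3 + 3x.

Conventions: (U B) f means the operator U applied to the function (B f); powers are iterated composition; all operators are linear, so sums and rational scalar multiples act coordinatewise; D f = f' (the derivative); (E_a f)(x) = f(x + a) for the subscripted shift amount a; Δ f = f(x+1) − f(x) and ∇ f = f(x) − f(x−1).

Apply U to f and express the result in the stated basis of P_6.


the result is g(x) = (35/2)x^6 + 140x^5 + (3325/6)x^4 + (33371/27)x^3 + (84955/54)x^2 + (87542/81)x + 462599/1458

Δ f = (35/2)x^6 + (105/2)x^5 + (175/2)x^4 + (171/2)x^3 + (105/2)x^2 + (37/2)x + 6
∇ Δ f = 105x^5 + 175x^3 - 6x^2 + 41x - 1
E_{1} ∇ Δ f = 105x^5 + 525x^4 + 1225x^3 + 1569x^2 + 1079x + 314
D f = (35/2)x^6 - 2x^3 + 3x^2 + 3
E_{1/3} D f = (35/2)x^6 + 35x^5 + (175/6)x^4 + (296/27)x^3 + (229/54)x^2 + (143/81)x + 4787/1458
(E_{1} ∇ Δ + E_{1/3} D) f = (35/2)x^6 + 140x^5 + (3325/6)x^4 + (33371/27)x^3 + (84955/54)x^2 + (87542/81)x + 462599/1458
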